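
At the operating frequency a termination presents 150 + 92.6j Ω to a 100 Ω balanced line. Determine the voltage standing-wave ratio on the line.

Γ = (Z_L − Z_0)/(Z_L + Z_0) = (50 + j92.6)/(250 + j92.6)
|Γ| = 105/267 = 0.395
VSWR = (1 + |Γ|)/(1 − |Γ|) = 1.39/0.605

VSWR ≈ 2.3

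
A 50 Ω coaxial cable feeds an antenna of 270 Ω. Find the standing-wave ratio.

Γ = (270 − 50)/(270 + 50) = 0.688
VSWR = (1 + 0.688)/(1 − 0.688)

VSWR ≈ 5.4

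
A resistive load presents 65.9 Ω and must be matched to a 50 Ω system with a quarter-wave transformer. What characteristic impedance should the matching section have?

Z_qwt = √(Z_0·R_L) = √(50 × 65.9) = √3295

Z_qwt ≈ 57.4 Ω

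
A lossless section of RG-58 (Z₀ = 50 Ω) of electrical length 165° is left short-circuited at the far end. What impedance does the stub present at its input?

tan(βl) = -0.268
For a short-circuited stub, Z_in = jZ_0·tan(βl)

Z_in ≈ −j13.4 Ω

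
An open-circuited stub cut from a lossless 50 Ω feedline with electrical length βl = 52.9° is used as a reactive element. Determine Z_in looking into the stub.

tan(βl) = 1.32
For an open-circuited stub, Z_in = −jZ_0·cot(βl) = −jZ_0/tan(βl)

Z_in ≈ −j37.8 Ω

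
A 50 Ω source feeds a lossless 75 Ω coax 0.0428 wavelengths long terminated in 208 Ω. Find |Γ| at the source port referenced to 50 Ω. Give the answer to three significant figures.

|Γ| ≈ 0.601

βl = 2π × 0.0428 = 15.4°
tan(βl) = 0.276
Z_in = Z_0·(Z_L + jZ_0·tanβl)/(Z_0 + jZ_L·tanβl) = 141 − j87.3 Ω
Γ_s = (Z_in − Z_s)/(Z_in + Z_s) = (91.3 − j87.3)/(191 − j87.3), |Γ_s| = 0.601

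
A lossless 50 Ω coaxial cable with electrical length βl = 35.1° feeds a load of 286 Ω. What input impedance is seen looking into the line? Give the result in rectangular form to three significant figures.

Z_in ≈ 24.9 − j64.9 Ω

tan(βl) = tan(35.1°) = 0.703
Z_in = Z_0·(Z_L + jZ_0·tanβl)/(Z_0 + jZ_L·tanβl)
     = 50·(286 + j35.1)/(50 + j201)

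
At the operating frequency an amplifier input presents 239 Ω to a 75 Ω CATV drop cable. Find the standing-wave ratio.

VSWR ≈ 3.19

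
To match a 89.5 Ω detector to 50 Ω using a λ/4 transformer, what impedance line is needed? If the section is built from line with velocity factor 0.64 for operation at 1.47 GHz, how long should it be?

Z_qwt = √(Z_0·R_L) = √(50 × 89.5) = √4475
λ = 0.64·c/f = 0.131 m, so l = λ/4 = 0.0327 m

Z_qwt ≈ 66.9 Ω; length ≈ 3.27 cm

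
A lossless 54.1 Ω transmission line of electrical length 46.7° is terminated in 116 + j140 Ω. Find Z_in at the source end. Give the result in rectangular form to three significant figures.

tan(βl) = tan(46.7°) = 1.06
Z_in = Z_0·(Z_L + jZ_0·tanβl)/(Z_0 + jZ_L·tanβl)
     = 54.1·(116 + j197)/(-94.5 + j123)

Z_in ≈ 30 − j74 Ω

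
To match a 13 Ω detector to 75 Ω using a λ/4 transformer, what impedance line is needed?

Z_qwt = √(Z_0·R_L) = √(75 × 13) = √975

Z_qwt ≈ 31.2 Ω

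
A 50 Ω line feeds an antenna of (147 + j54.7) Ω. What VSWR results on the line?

VSWR ≈ 3.39

Γ = (Z_L − Z_0)/(Z_L + Z_0) = (97 + j54.7)/(197 + j54.7)
|Γ| = 111/204 = 0.545
VSWR = (1 + |Γ|)/(1 − |Γ|) = 1.54/0.455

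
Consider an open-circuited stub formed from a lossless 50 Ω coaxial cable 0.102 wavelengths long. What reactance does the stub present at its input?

X_in ≈ -67 Ω (capacitive)

βl = 2π × 0.102 = 36.7°
tan(βl) = 0.746
For an open-circuited stub, Z_in = −jZ_0·cot(βl) = −jZ_0/tan(βl)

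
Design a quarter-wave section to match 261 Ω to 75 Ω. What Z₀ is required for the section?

Z_qwt ≈ 140 Ω

Z_qwt = √(Z_0·R_L) = √(75 × 261) = √19580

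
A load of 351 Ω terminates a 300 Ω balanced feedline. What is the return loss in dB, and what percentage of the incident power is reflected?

RL ≈ 22.1 dB; 0.614% of incident power reflected

Γ = (351 − 300)/(351 + 300) = 0.0783
RL = −20·log₁₀(0.0783) = 22.1 dB
P_refl/P_inc = |Γ|² = 0.00614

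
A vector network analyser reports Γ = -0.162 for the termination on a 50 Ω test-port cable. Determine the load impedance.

Z_L ≈ 36.1 Ω

Z_L = Z_0·(1 + Γ)/(1 − Γ) = 50·(0.838)/(1.16)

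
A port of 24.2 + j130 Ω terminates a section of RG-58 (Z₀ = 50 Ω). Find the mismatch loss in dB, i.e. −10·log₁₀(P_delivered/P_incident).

mismatch loss ≈ 6.66 dB

Γ = (-25.8 + j130)/(74.2 + j130), |Γ| = 0.885
|Γ|² = 0.784, so P_del/P_inc = 1 − |Γ|² = 0.216
ML = −10·log₁₀(1 − |Γ|²)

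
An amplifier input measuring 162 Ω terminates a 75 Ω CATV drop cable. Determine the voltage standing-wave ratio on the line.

VSWR ≈ 2.16

Γ = (162 − 75)/(162 + 75) = 0.367
VSWR = (1 + 0.367)/(1 − 0.367)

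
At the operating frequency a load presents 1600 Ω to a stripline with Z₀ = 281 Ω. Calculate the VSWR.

Γ = (1600 − 281)/(1600 + 281) = 0.701
VSWR = (1 + 0.701)/(1 − 0.701)

VSWR ≈ 5.69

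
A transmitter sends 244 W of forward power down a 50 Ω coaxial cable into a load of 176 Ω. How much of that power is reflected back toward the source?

Γ = (176 − 50)/(176 + 50) = 0.558
|Γ|² = 0.311
P_refl = |Γ|²·P_inc = 75.8 W, P_del = (1 − |Γ|²)·P_inc = 168 W

P_reflected ≈ 75.8 W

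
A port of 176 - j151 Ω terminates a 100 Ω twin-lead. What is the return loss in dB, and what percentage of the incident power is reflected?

RL ≈ 5.4 dB; 28.9% of incident power reflected

Γ = (76 − j151)/(276 − j151), |Γ| = 0.537
RL = −20·log₁₀(0.537) = 5.4 dB
P_refl/P_inc = |Γ|² = 0.289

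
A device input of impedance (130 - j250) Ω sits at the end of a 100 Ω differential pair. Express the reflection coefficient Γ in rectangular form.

Γ ≈ 0.601 − j0.433

Γ = (Z_L − Z_0)/(Z_L + Z_0) = (30 − j250)/(230 − j250)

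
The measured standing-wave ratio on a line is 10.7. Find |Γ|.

|Γ| ≈ 0.829

|Γ| = (S − 1)/(S + 1) = (10.7 − 1)/(10.7 + 1) = 9.7/11.7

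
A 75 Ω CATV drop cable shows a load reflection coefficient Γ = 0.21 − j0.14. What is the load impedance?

Z_L = Z_0·(1 + Γ)/(1 − Γ) = 75·(1.21 − j0.14)/(0.79 + j0.14)

Z_L ≈ 109 − j32.6 Ω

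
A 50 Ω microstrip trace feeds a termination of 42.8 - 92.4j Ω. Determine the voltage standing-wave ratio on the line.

Γ = (Z_L − Z_0)/(Z_L + Z_0) = (-7.2 − j92.4)/(92.8 − j92.4)
|Γ| = 92.7/131 = 0.708
VSWR = (1 + |Γ|)/(1 − |Γ|) = 1.71/0.292

VSWR ≈ 5.84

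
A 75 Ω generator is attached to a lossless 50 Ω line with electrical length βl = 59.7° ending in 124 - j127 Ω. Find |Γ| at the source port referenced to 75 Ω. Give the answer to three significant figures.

tan(βl) = 1.71
Z_in = Z_0·(Z_L + jZ_0·tanβl)/(Z_0 + jZ_L·tanβl) = 10.5 − j16 Ω
Γ_s = (Z_in − Z_s)/(Z_in + Z_s) = (-64.5 − j16)/(85.5 − j16), |Γ_s| = 0.765

|Γ| ≈ 0.765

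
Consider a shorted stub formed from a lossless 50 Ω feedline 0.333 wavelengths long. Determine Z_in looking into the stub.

Z_in ≈ −j87 Ω

βl = 2π × 0.333 = 120°
tan(βl) = -1.74
For a shorted stub, Z_in = jZ_0·tan(βl)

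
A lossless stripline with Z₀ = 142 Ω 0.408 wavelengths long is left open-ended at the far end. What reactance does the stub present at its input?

X_in ≈ 218 Ω (inductive)

βl = 2π × 0.408 = 147°
tan(βl) = -0.652
For an open-ended stub, Z_in = −jZ_0·cot(βl) = −jZ_0/tan(βl)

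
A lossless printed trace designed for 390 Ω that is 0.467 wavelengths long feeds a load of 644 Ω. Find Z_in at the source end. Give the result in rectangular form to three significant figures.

βl = 2π × 0.467 = 168°
tan(βl) = tan(168°) = -0.21
Z_in = Z_0·(Z_L + jZ_0·tanβl)/(Z_0 + jZ_L·tanβl)
     = 390·(644 − j82)/(390 − j135)

Z_in ≈ 600 + j126 Ω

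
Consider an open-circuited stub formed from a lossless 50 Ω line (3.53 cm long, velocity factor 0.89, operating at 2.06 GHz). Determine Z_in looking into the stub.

Z_in ≈ +j7.07 Ω

λ = v/f = 0.89·c / 2.06 GHz = 0.13 m
βl = 2π·l/λ = 2π × 0.272 = 98°
tan(βl) = -7.07
For an open-circuited stub, Z_in = −jZ_0·cot(βl) = −jZ_0/tan(βl)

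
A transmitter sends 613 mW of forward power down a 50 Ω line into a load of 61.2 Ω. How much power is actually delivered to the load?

P_delivered ≈ 607 mW

Γ = (61.2 − 50)/(61.2 + 50) = 0.101
|Γ|² = 0.0101
P_refl = |Γ|²·P_inc = 6.22 mW, P_del = (1 − |Γ|²)·P_inc = 607 mW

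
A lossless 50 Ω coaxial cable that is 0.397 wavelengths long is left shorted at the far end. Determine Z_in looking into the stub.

Z_in ≈ −j37.8 Ω

βl = 2π × 0.397 = 143°
tan(βl) = -0.756
For a shorted stub, Z_in = jZ_0·tan(βl)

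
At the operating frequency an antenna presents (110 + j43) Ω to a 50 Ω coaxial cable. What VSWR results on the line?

VSWR ≈ 2.61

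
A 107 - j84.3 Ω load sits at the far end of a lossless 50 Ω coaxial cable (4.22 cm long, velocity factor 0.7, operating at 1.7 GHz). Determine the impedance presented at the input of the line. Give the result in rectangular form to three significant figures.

λ = v/f = 0.7·c / 1.7 GHz = 0.124 m
βl = 2π·l/λ = 2π × 0.342 = 123°
tan(βl) = tan(123°) = -1.54
Z_in = Z_0·(Z_L + jZ_0·tanβl)/(Z_0 + jZ_L·tanβl)
     = 50·(107 − j161)/(-79.9 − j165)

Z_in ≈ 26.9 + j45.5 Ω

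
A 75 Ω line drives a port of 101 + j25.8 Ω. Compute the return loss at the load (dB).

Γ = (26 + j25.8)/(176 + j25.8), |Γ| = 0.206
RL = −20·log₁₀|Γ| = −20·log₁₀(0.206)

RL ≈ 13.7 dB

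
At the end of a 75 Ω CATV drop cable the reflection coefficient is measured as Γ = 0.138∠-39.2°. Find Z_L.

Z_L = Z_0·(1 + Γ)/(1 − Γ) = 75·(1.11 − j0.0872)/(0.893 + j0.0872)

Z_L ≈ 91.4 − j16.2 Ω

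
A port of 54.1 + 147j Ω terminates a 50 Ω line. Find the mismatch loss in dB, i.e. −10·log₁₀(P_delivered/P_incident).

mismatch loss ≈ 4.77 dB

Γ = (4.1 + j147)/(104.1 + j147), |Γ| = 0.816
|Γ|² = 0.667, so P_del/P_inc = 1 − |Γ|² = 0.333
ML = −10·log₁₀(1 − |Γ|²)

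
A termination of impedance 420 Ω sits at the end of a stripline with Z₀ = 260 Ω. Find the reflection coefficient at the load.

Γ = (Z_L − Z_0)/(Z_L + Z_0) = (420 − 260)/(420 + 260) = 160/680

Γ = 0.235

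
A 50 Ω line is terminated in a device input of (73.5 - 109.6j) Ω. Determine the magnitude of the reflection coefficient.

|Γ| ≈ 0.679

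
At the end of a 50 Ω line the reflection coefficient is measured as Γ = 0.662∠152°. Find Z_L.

Z_L = Z_0·(1 + Γ)/(1 − Γ) = 50·(0.415 + j0.311)/(1.58 − j0.311)

Z_L ≈ 10.8 + j11.9 Ω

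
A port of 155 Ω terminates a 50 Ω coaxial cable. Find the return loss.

RL ≈ 5.81 dB

Γ = (155 − 50)/(155 + 50) = 0.512
RL = −20·log₁₀|Γ| = −20·log₁₀(0.512)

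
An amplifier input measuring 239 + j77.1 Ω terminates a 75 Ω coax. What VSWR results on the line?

Γ = (Z_L − Z_0)/(Z_L + Z_0) = (164 + j77.1)/(314 + j77.1)
|Γ| = 181/323 = 0.56
VSWR = (1 + |Γ|)/(1 − |Γ|) = 1.56/0.44

VSWR ≈ 3.55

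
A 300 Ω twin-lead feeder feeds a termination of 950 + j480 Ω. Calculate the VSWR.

VSWR ≈ 4.04

Γ = (Z_L − Z_0)/(Z_L + Z_0) = (650 + j480)/(1250 + j480)
|Γ| = 808/1340 = 0.603
VSWR = (1 + |Γ|)/(1 − |Γ|) = 1.6/0.397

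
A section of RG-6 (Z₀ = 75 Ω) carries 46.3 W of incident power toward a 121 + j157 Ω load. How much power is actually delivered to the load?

|Γ| = |(46 + j157)/(196 + j157)| = 0.651
|Γ|² = 0.424
P_refl = |Γ|²·P_inc = 19.6 W, P_del = (1 − |Γ|²)·P_inc = 26.7 W

P_delivered ≈ 26.7 W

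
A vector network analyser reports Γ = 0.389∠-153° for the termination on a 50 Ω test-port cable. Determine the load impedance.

Z_L = Z_0·(1 + Γ)/(1 − Γ) = 50·(0.653 − j0.177)/(1.35 + j0.177)

Z_L ≈ 23 − j9.57 Ω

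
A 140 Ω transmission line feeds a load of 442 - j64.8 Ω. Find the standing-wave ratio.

VSWR ≈ 3.23

Γ = (Z_L − Z_0)/(Z_L + Z_0) = (302 − j64.8)/(582 − j64.8)
|Γ| = 309/586 = 0.527
VSWR = (1 + |Γ|)/(1 − |Γ|) = 1.53/0.473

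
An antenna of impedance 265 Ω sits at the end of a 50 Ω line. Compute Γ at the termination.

Γ = (Z_L − Z_0)/(Z_L + Z_0) = (265 − 50)/(265 + 50) = 215/315

Γ = 0.683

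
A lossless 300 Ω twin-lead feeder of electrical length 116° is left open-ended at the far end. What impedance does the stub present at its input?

tan(βl) = -2.05
For an open-ended stub, Z_in = −jZ_0·cot(βl) = −jZ_0/tan(βl)

Z_in ≈ +j146 Ω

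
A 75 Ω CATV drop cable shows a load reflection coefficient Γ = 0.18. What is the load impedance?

Z_L ≈ 108 Ω

Z_L = Z_0·(1 + Γ)/(1 − Γ) = 75·(1.18)/(0.82)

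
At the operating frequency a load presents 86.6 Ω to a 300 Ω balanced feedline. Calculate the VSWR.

VSWR ≈ 3.46

For a purely resistive load, VSWR = R_L/Z_0 or Z_0/R_L (whichever > 1) = 300/86.6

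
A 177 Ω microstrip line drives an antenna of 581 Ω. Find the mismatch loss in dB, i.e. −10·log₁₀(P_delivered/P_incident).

mismatch loss ≈ 1.45 dB

Γ = (581 − 177)/(581 + 177) = 0.533
|Γ|² = 0.284, so P_del/P_inc = 1 − |Γ|² = 0.716
ML = −10·log₁₀(1 − |Γ|²)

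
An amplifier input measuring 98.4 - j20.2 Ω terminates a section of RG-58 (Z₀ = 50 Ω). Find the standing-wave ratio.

VSWR ≈ 2.08

Γ = (Z_L − Z_0)/(Z_L + Z_0) = (48.4 − j20.2)/(148.4 − j20.2)
|Γ| = 52.4/150 = 0.35
VSWR = (1 + |Γ|)/(1 − |Γ|) = 1.35/0.65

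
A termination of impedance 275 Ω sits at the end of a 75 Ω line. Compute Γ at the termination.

Γ = 0.571

Γ = (Z_L − Z_0)/(Z_L + Z_0) = (275 − 75)/(275 + 75) = 200/350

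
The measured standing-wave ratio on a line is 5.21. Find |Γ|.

|Γ| = (S − 1)/(S + 1) = (5.21 − 1)/(5.21 + 1) = 4.21/6.21

|Γ| ≈ 0.678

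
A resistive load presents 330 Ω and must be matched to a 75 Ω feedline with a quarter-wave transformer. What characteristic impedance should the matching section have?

Z_qwt = √(Z_0·R_L) = √(75 × 330) = √24750

Z_qwt ≈ 157 Ω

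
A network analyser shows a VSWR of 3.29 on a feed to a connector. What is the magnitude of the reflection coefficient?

|Γ| ≈ 0.534

|Γ| = (S − 1)/(S + 1) = (3.29 − 1)/(3.29 + 1) = 2.29/4.29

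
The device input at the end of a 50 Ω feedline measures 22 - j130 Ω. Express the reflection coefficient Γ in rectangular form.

Γ ≈ 0.674 − j0.589

Γ = (Z_L − Z_0)/(Z_L + Z_0) = (-28 − j130)/(72 − j130)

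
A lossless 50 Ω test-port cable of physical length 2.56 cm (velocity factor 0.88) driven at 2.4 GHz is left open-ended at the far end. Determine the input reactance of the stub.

λ = v/f = 0.88·c / 2.4 GHz = 0.11 m
βl = 2π·l/λ = 2π × 0.233 = 83.8°
tan(βl) = 9.18
For an open-ended stub, Z_in = −jZ_0·cot(βl) = −jZ_0/tan(βl)

X_in ≈ -5.45 Ω (capacitive)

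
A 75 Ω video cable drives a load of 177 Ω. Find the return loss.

RL ≈ 7.86 dB

Γ = (177 − 75)/(177 + 75) = 0.405
RL = −20·log₁₀|Γ| = −20·log₁₀(0.405)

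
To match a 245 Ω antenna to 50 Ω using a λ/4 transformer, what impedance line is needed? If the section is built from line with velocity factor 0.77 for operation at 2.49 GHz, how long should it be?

Z_qwt ≈ 111 Ω; length ≈ 2.32 cm

Z_qwt = √(Z_0·R_L) = √(50 × 245) = √12250
λ = 0.77·c/f = 0.0928 m, so l = λ/4 = 0.0232 m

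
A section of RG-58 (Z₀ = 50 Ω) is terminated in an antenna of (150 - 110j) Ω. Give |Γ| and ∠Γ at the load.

Γ = (Z_L − Z_0)/(Z_L + Z_0) = (100 − j110)/(200 − j110)
|Γ| = 149/228 = 0.651

Γ ≈ 0.651 ∠ -18.9°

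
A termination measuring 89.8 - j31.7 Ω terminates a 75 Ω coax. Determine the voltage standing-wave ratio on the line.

Γ = (Z_L − Z_0)/(Z_L + Z_0) = (14.8 − j31.7)/(164.8 − j31.7)
|Γ| = 35/168 = 0.208
VSWR = (1 + |Γ|)/(1 − |Γ|) = 1.21/0.792

VSWR ≈ 1.53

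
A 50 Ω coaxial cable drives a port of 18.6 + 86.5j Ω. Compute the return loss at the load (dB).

Γ = (-31.4 + j86.5)/(68.6 + j86.5), |Γ| = 0.834
RL = −20·log₁₀|Γ| = −20·log₁₀(0.834)

RL ≈ 1.58 dB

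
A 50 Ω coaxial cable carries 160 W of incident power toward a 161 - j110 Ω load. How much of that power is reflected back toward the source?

|Γ| = |(111 − j110)/(211 − j110)| = 0.657
|Γ|² = 0.431
P_refl = |Γ|²·P_inc = 69 W, P_del = (1 − |Γ|²)·P_inc = 91 W

P_reflected ≈ 69 W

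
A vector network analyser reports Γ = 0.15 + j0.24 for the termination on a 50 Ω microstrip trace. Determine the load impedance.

Z_L = Z_0·(1 + Γ)/(1 − Γ) = 50·(1.15 + j0.24)/(0.85 − j0.24)

Z_L ≈ 59 + j30.8 Ω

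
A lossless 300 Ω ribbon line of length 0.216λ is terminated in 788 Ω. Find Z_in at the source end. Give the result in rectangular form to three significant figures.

Z_in ≈ 119 − j55.3 Ω

βl = 2π × 0.216 = 77.8°
tan(βl) = tan(77.8°) = 4.61
Z_in = Z_0·(Z_L + jZ_0·tanβl)/(Z_0 + jZ_L·tanβl)
     = 300·(788 + j1380)/(300 + j3630)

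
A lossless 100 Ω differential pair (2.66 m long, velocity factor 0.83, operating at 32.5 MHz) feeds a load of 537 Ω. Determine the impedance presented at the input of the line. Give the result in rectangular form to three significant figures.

λ = v/f = 0.83·c / 32.5 MHz = 7.66 m
βl = 2π·l/λ = 2π × 0.347 = 125°
tan(βl) = tan(125°) = -1.43
Z_in = Z_0·(Z_L + jZ_0·tanβl)/(Z_0 + jZ_L·tanβl)
     = 100·(537 − j143)/(100 − j767)

Z_in ≈ 27.3 + j66.4 Ω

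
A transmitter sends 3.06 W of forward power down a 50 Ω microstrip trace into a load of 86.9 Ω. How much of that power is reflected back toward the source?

Γ = (86.9 − 50)/(86.9 + 50) = 0.27
|Γ|² = 0.0727
P_refl = |Γ|²·P_inc = 0.222 W, P_del = (1 − |Γ|²)·P_inc = 2.84 W

P_reflected ≈ 0.222 W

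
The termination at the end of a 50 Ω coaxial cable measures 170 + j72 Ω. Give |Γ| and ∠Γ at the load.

Γ = (Z_L − Z_0)/(Z_L + Z_0) = (120 + j72)/(220 + j72)
|Γ| = 140/231 = 0.605

Γ ≈ 0.605 ∠ 12.8°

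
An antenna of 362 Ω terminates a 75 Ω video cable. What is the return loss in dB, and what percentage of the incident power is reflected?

RL ≈ 3.65 dB; 43.1% of incident power reflected

Γ = (362 − 75)/(362 + 75) = 0.657
RL = −20·log₁₀(0.657) = 3.65 dB
P_refl/P_inc = |Γ|² = 0.431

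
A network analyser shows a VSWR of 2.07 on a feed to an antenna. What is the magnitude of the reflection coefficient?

|Γ| = (S − 1)/(S + 1) = (2.07 − 1)/(2.07 + 1) = 1.07/3.07

|Γ| ≈ 0.349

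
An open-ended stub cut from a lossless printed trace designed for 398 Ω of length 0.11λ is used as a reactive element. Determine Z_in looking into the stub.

βl = 2π × 0.11 = 39.6°
tan(βl) = 0.827
For an open-ended stub, Z_in = −jZ_0·cot(βl) = −jZ_0/tan(βl)

Z_in ≈ −j481 Ω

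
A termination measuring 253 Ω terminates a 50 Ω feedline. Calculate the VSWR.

Γ = (253 − 50)/(253 + 50) = 0.67
VSWR = (1 + 0.67)/(1 − 0.67)

VSWR ≈ 5.06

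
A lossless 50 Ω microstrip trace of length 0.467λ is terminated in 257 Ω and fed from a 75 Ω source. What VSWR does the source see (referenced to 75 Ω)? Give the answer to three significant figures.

VSWR ≈ 3.62

βl = 2π × 0.467 = 168°
tan(βl) = -0.21
Z_in = Z_0·(Z_L + jZ_0·tanβl)/(Z_0 + jZ_L·tanβl) = 124 + j123 Ω
Γ_s = (Z_in − Z_s)/(Z_in + Z_s) = (48.7 + j123)/(199 + j123), |Γ_s| = 0.567
VSWR = (1 + |Γ_s|)/(1 − |Γ_s|)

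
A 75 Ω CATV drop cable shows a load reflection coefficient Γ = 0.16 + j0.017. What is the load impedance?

Z_L = Z_0·(1 + Γ)/(1 − Γ) = 75·(1.16 + j0.017)/(0.84 − j0.017)

Z_L ≈ 103 + j3.61 Ω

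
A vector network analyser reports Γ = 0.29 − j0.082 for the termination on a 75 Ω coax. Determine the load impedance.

Z_L ≈ 133 − j24.1 Ω

Z_L = Z_0·(1 + Γ)/(1 − Γ) = 75·(1.29 − j0.082)/(0.71 + j0.082)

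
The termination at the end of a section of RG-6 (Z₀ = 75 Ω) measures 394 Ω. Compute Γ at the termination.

Γ = (Z_L − Z_0)/(Z_L + Z_0) = (394 − 75)/(394 + 75) = 319/469

Γ = 0.68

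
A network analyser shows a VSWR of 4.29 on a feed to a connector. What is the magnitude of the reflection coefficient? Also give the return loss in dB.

|Γ| ≈ 0.622; return loss ≈ 4.13 dB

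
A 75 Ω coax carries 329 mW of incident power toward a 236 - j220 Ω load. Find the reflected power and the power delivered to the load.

P_reflected ≈ 168 mW; P_delivered ≈ 161 mW

|Γ| = |(161 − j220)/(311 − j220)| = 0.716
|Γ|² = 0.512
P_refl = |Γ|²·P_inc = 168 mW, P_del = (1 − |Γ|²)·P_inc = 161 mW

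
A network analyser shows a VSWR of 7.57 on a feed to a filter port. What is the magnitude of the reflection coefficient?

|Γ| ≈ 0.767

|Γ| = (S − 1)/(S + 1) = (7.57 − 1)/(7.57 + 1) = 6.57/8.57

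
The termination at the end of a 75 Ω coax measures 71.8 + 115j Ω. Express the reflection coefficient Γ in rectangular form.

Γ = (Z_L − Z_0)/(Z_L + Z_0) = (-3.2 + j115)/(146.8 + j115)

Γ ≈ 0.367 + j0.496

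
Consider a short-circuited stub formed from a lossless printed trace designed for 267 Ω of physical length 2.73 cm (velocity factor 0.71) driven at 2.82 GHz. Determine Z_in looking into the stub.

Z_in ≈ −j317 Ω

λ = v/f = 0.71·c / 2.82 GHz = 0.0755 m
βl = 2π·l/λ = 2π × 0.361 = 130°
tan(βl) = -1.19
For a short-circuited stub, Z_in = jZ_0·tan(βl)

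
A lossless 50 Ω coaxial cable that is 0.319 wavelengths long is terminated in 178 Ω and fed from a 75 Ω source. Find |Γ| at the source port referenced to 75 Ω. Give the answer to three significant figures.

βl = 2π × 0.319 = 115°
tan(βl) = -2.16
Z_in = Z_0·(Z_L + jZ_0·tanβl)/(Z_0 + jZ_L·tanβl) = 16.8 + j21 Ω
Γ_s = (Z_in − Z_s)/(Z_in + Z_s) = (-58.2 + j21)/(91.8 + j21), |Γ_s| = 0.657

|Γ| ≈ 0.657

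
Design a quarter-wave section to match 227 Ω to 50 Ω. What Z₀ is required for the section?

Z_qwt ≈ 107 Ω

Z_qwt = √(Z_0·R_L) = √(50 × 227) = √11350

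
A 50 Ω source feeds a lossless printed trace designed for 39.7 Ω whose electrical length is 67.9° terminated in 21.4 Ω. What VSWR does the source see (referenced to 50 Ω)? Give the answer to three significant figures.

VSWR ≈ 1.62

tan(βl) = 2.46
Z_in = Z_0·(Z_L + jZ_0·tanβl)/(Z_0 + jZ_L·tanβl) = 54.7 + j25.1 Ω
Γ_s = (Z_in − Z_s)/(Z_in + Z_s) = (4.73 + j25.1)/(105 + j25.1), |Γ_s| = 0.237
VSWR = (1 + |Γ_s|)/(1 − |Γ_s|)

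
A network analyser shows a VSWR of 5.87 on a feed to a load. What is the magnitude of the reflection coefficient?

|Γ| ≈ 0.709

|Γ| = (S − 1)/(S + 1) = (5.87 − 1)/(5.87 + 1) = 4.87/6.87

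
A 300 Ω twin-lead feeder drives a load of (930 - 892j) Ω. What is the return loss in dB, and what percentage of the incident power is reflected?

Γ = (630 − j892)/(1230 − j892), |Γ| = 0.719
RL = −20·log₁₀(0.719) = 2.87 dB
P_refl/P_inc = |Γ|² = 0.517

RL ≈ 2.87 dB; 51.7% of incident power reflected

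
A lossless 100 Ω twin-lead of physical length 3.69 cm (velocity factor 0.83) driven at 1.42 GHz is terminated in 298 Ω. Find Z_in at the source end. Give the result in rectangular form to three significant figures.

Z_in ≈ 35.5 − j22.4 Ω

λ = v/f = 0.83·c / 1.42 GHz = 0.175 m
βl = 2π·l/λ = 2π × 0.21 = 75.8°
tan(βl) = tan(75.8°) = 3.94
Z_in = Z_0·(Z_L + jZ_0·tanβl)/(Z_0 + jZ_L·tanβl)
     = 100·(298 + j394)/(100 + j1170)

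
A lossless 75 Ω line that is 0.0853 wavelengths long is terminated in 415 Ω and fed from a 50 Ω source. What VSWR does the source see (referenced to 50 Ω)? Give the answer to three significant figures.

VSWR ≈ 7.12

βl = 2π × 0.0853 = 30.7°
tan(βl) = 0.594
Z_in = Z_0·(Z_L + jZ_0·tanβl)/(Z_0 + jZ_L·tanβl) = 47.6 − j112 Ω
Γ_s = (Z_in − Z_s)/(Z_in + Z_s) = (-2.43 − j112)/(97.6 − j112), |Γ_s| = 0.754
VSWR = (1 + |Γ_s|)/(1 − |Γ_s|)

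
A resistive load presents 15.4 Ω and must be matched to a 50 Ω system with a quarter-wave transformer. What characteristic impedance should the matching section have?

Z_qwt = √(Z_0·R_L) = √(50 × 15.4) = √770

Z_qwt ≈ 27.7 Ω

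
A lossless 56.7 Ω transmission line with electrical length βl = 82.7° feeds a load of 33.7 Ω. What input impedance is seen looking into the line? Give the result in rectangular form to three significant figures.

tan(βl) = tan(82.7°) = 7.81
Z_in = Z_0·(Z_L + jZ_0·tanβl)/(Z_0 + jZ_L·tanβl)
     = 56.7·(33.7 + j443)/(56.7 + j263)

Z_in ≈ 92.7 + j12.7 Ω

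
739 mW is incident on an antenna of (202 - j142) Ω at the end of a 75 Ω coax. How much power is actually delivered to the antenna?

P_delivered ≈ 462 mW

|Γ| = |(127 − j142)/(277 − j142)| = 0.612
|Γ|² = 0.375
P_refl = |Γ|²·P_inc = 277 mW, P_del = (1 − |Γ|²)·P_inc = 462 mW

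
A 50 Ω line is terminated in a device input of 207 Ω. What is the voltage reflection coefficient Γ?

Γ = 0.611

Γ = (Z_L − Z_0)/(Z_L + Z_0) = (207 − 50)/(207 + 50) = 157/257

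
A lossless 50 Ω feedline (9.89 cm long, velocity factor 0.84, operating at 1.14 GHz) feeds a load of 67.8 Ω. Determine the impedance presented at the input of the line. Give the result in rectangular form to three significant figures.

λ = v/f = 0.84·c / 1.14 GHz = 0.221 m
βl = 2π·l/λ = 2π × 0.447 = 161°
tan(βl) = tan(161°) = -0.343
Z_in = Z_0·(Z_L + jZ_0·tanβl)/(Z_0 + jZ_L·tanβl)
     = 50·(67.8 − j17.2)/(50 − j23.3)

Z_in ≈ 62.3 + j11.8 Ω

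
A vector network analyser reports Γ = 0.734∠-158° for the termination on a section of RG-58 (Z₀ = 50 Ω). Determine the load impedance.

Z_L ≈ 7.95 − j9.48 Ω

Z_L = Z_0·(1 + Γ)/(1 − Γ) = 50·(0.319 − j0.275)/(1.68 + j0.275)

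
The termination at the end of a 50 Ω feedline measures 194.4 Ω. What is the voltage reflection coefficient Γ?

Γ = 0.591

Γ = (Z_L − Z_0)/(Z_L + Z_0) = (194.4 − 50)/(194.4 + 50) = 144.4/244.4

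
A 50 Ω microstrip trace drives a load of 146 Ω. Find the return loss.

RL ≈ 6.2 dB

Γ = (146 − 50)/(146 + 50) = 0.49
RL = −20·log₁₀|Γ| = −20·log₁₀(0.49)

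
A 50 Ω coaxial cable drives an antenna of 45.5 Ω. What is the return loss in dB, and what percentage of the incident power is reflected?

Γ = (45.5 − 50)/(45.5 + 50) = -0.0471
RL = −20·log₁₀(0.0471) = 26.5 dB
P_refl/P_inc = |Γ|² = 0.00222

RL ≈ 26.5 dB; 0.222% of incident power reflected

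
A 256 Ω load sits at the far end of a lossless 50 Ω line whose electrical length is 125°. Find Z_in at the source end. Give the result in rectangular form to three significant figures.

tan(βl) = tan(125°) = -1.43
Z_in = Z_0·(Z_L + jZ_0·tanβl)/(Z_0 + jZ_L·tanβl)
     = 50·(256 − j71.4)/(50 − j366)

Z_in ≈ 14.3 + j33.1 Ω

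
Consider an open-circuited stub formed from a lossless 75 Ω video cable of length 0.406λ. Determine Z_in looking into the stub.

Z_in ≈ +j112 Ω

βl = 2π × 0.406 = 146°
tan(βl) = -0.67
For an open-circuited stub, Z_in = −jZ_0·cot(βl) = −jZ_0/tan(βl)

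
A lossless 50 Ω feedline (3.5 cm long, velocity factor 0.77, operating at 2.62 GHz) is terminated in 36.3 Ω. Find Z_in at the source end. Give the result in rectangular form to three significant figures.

λ = v/f = 0.77·c / 2.62 GHz = 0.0882 m
βl = 2π·l/λ = 2π × 0.397 = 143°
tan(βl) = tan(143°) = -0.756
Z_in = Z_0·(Z_L + jZ_0·tanβl)/(Z_0 + jZ_L·tanβl)
     = 50·(36.3 − j37.8)/(50 − j27.4)

Z_in ≈ 43.8 − j13.7 Ω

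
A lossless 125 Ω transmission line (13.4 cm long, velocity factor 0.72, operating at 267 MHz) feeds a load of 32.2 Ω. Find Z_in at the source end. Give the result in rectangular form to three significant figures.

λ = v/f = 0.72·c / 267 MHz = 0.809 m
βl = 2π·l/λ = 2π × 0.166 = 59.6°
tan(βl) = tan(59.6°) = 1.71
Z_in = Z_0·(Z_L + jZ_0·tanβl)/(Z_0 + jZ_L·tanβl)
     = 125·(32.2 + j213)/(125 + j54.9)

Z_in ≈ 106 + j167 Ω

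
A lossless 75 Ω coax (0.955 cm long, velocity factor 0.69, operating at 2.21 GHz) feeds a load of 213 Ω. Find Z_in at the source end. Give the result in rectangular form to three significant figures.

Z_in ≈ 60.4 − j72.1 Ω

λ = v/f = 0.69·c / 2.21 GHz = 0.0937 m
βl = 2π·l/λ = 2π × 0.102 = 36.7°
tan(βl) = tan(36.7°) = 0.746
Z_in = Z_0·(Z_L + jZ_0·tanβl)/(Z_0 + jZ_L·tanβl)
     = 75·(213 + j55.9)/(75 + j159)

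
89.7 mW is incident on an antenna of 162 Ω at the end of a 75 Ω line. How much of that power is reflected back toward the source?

P_reflected ≈ 12.1 mW

Γ = (162 − 75)/(162 + 75) = 0.367
|Γ|² = 0.135
P_refl = |Γ|²·P_inc = 12.1 mW, P_del = (1 − |Γ|²)·P_inc = 77.6 mW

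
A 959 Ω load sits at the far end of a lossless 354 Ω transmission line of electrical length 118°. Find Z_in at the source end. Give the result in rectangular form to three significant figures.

tan(βl) = tan(118°) = -1.88
Z_in = Z_0·(Z_L + jZ_0·tanβl)/(Z_0 + jZ_L·tanβl)
     = 354·(959 − j666)/(354 − j1800)

Z_in ≈ 161 + j157 Ω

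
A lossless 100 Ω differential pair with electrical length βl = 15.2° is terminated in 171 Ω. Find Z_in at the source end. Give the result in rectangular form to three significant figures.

Z_in ≈ 151 − j43 Ω

tan(βl) = tan(15.2°) = 0.272
Z_in = Z_0·(Z_L + jZ_0·tanβl)/(Z_0 + jZ_L·tanβl)
     = 100·(171 + j27.2)/(100 + j46.5)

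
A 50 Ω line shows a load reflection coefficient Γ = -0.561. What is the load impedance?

Z_L = Z_0·(1 + Γ)/(1 − Γ) = 50·(0.439)/(1.56)

Z_L ≈ 14.1 Ω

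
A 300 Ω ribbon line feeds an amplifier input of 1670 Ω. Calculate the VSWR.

For a purely resistive load, VSWR = R_L/Z_0 or Z_0/R_L (whichever > 1) = 1670/300

VSWR ≈ 5.57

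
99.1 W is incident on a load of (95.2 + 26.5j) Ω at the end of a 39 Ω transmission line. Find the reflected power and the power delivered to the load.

|Γ| = |(56.2 + j26.5)/(134.2 + j26.5)| = 0.454
|Γ|² = 0.206
P_refl = |Γ|²·P_inc = 20.4 W, P_del = (1 − |Γ|²)·P_inc = 78.7 W

P_reflected ≈ 20.4 W; P_delivered ≈ 78.7 W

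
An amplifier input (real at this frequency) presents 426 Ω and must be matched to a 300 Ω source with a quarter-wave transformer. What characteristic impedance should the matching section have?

Z_qwt ≈ 357 Ω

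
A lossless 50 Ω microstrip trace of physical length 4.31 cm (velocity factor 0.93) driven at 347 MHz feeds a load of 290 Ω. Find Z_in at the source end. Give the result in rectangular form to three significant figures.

λ = v/f = 0.93·c / 347 MHz = 0.804 m
βl = 2π·l/λ = 2π × 0.0536 = 19.3°
tan(βl) = tan(19.3°) = 0.35
Z_in = Z_0·(Z_L + jZ_0·tanβl)/(Z_0 + jZ_L·tanβl)
     = 50·(290 + j17.5)/(50 + j102)

Z_in ≈ 63.5 − j112 Ω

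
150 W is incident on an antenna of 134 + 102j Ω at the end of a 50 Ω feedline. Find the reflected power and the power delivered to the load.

P_reflected ≈ 59.2 W; P_delivered ≈ 90.8 W

|Γ| = |(84 + j102)/(184 + j102)| = 0.628
|Γ|² = 0.394
P_refl = |Γ|²·P_inc = 59.2 W, P_del = (1 − |Γ|²)·P_inc = 90.8 W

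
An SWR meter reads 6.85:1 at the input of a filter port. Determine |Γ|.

|Γ| = (S − 1)/(S + 1) = (6.85 − 1)/(6.85 + 1) = 5.85/7.85

|Γ| ≈ 0.745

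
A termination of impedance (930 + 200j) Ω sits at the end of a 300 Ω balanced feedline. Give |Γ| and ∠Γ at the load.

Γ = (Z_L − Z_0)/(Z_L + Z_0) = (630 + j200)/(1230 + j200)
|Γ| = 661/1250 = 0.53

Γ ≈ 0.53 ∠ 8.38°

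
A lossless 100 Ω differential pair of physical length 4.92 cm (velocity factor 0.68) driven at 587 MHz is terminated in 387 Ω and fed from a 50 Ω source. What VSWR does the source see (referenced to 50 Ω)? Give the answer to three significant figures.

λ = v/f = 0.68·c / 587 MHz = 0.348 m
βl = 2π·l/λ = 2π × 0.142 = 51°
tan(βl) = 1.23
Z_in = Z_0·(Z_L + jZ_0·tanβl)/(Z_0 + jZ_L·tanβl) = 41 − j72.5 Ω
Γ_s = (Z_in − Z_s)/(Z_in + Z_s) = (-8.97 − j72.5)/(91 − j72.5), |Γ_s| = 0.628
VSWR = (1 + |Γ_s|)/(1 − |Γ_s|)

VSWR ≈ 4.37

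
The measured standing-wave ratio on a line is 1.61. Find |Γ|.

|Γ| ≈ 0.234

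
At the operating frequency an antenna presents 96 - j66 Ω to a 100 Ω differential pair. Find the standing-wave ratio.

VSWR ≈ 1.94

Γ = (Z_L − Z_0)/(Z_L + Z_0) = (-4 − j66)/(196 − j66)
|Γ| = 66.1/207 = 0.32
VSWR = (1 + |Γ|)/(1 − |Γ|) = 1.32/0.68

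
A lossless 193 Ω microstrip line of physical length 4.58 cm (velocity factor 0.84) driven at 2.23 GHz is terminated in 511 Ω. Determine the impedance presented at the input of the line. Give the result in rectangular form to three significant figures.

λ = v/f = 0.84·c / 2.23 GHz = 0.113 m
βl = 2π·l/λ = 2π × 0.405 = 146°
tan(βl) = tan(146°) = -0.677
Z_in = Z_0·(Z_L + jZ_0·tanβl)/(Z_0 + jZ_L·tanβl)
     = 193·(511 − j131)/(193 − j346)

Z_in ≈ 177 + j186 Ω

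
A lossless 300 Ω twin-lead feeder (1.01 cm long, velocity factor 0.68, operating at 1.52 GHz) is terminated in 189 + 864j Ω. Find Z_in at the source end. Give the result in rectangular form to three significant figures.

λ = v/f = 0.68·c / 1.52 GHz = 0.134 m
βl = 2π·l/λ = 2π × 0.0753 = 27.1°
tan(βl) = tan(27.1°) = 0.512
Z_in = Z_0·(Z_L + jZ_0·tanβl)/(Z_0 + jZ_L·tanβl)
     = 300·(189 + j1020)/(-142 + j96.7)

Z_in ≈ 727 − j1650 Ω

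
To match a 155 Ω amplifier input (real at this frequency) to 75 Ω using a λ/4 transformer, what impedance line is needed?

Z_qwt = √(Z_0·R_L) = √(75 × 155) = √11620

Z_qwt ≈ 108 Ω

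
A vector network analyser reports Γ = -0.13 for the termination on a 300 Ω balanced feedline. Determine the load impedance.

Z_L ≈ 231 Ω

Z_L = Z_0·(1 + Γ)/(1 − Γ) = 300·(0.87)/(1.13)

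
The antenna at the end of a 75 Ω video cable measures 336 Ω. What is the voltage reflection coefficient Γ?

Γ = 0.635

Γ = (Z_L − Z_0)/(Z_L + Z_0) = (336 − 75)/(336 + 75) = 261/411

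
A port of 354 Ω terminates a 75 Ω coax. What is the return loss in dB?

Γ = (354 − 75)/(354 + 75) = 0.65
RL = −20·log₁₀|Γ| = −20·log₁₀(0.65)

RL ≈ 3.74 dB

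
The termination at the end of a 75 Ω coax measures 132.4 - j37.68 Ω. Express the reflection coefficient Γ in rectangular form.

Γ = (Z_L − Z_0)/(Z_L + Z_0) = (57.4 − j37.68)/(207.4 − j37.68)

Γ ≈ 0.3 − j0.127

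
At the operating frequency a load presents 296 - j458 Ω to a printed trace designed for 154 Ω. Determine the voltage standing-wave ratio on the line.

VSWR ≈ 6.9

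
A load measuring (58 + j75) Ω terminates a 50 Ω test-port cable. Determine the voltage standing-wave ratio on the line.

VSWR ≈ 3.69

Γ = (Z_L − Z_0)/(Z_L + Z_0) = (8 + j75)/(108 + j75)
|Γ| = 75.4/131 = 0.574
VSWR = (1 + |Γ|)/(1 − |Γ|) = 1.57/0.426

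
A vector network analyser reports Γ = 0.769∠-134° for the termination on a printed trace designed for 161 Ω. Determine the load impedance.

Z_L ≈ 24.7 − j67 Ω

Z_L = Z_0·(1 + Γ)/(1 − Γ) = 161·(0.466 − j0.553)/(1.53 + j0.553)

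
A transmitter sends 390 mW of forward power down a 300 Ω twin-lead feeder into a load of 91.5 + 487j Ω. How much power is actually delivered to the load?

P_delivered ≈ 110 mW

|Γ| = |(-208.5 + j487)/(391.5 + j487)| = 0.848
|Γ|² = 0.719
P_refl = |Γ|²·P_inc = 280 mW, P_del = (1 − |Γ|²)·P_inc = 110 mW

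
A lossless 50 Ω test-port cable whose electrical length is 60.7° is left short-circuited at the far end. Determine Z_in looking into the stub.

tan(βl) = 1.78
For a short-circuited stub, Z_in = jZ_0·tan(βl)

Z_in ≈ +j89.1 Ω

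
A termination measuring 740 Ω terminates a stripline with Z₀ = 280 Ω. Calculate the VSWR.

VSWR ≈ 2.64

Γ = (740 − 280)/(740 + 280) = 0.451
VSWR = (1 + 0.451)/(1 − 0.451)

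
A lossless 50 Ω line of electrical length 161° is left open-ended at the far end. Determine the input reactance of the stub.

tan(βl) = -0.344
For an open-ended stub, Z_in = −jZ_0·cot(βl) = −jZ_0/tan(βl)

X_in ≈ 145 Ω (inductive)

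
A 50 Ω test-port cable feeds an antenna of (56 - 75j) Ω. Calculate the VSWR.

Γ = (Z_L − Z_0)/(Z_L + Z_0) = (6 − j75)/(106 − j75)
|Γ| = 75.2/130 = 0.579
VSWR = (1 + |Γ|)/(1 − |Γ|) = 1.58/0.421

VSWR ≈ 3.76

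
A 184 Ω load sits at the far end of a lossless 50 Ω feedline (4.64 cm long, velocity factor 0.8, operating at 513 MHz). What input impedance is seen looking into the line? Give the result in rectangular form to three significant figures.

λ = v/f = 0.8·c / 513 MHz = 0.468 m
βl = 2π·l/λ = 2π × 0.0992 = 35.7°
tan(βl) = tan(35.7°) = 0.719
Z_in = Z_0·(Z_L + jZ_0·tanβl)/(Z_0 + jZ_L·tanβl)
     = 50·(184 + j35.9)/(50 + j132)

Z_in ≈ 34.9 − j56.4 Ω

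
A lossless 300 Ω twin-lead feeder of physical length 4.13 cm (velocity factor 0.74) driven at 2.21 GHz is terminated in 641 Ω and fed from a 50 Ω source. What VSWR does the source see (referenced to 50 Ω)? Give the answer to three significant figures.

VSWR ≈ 10.1

λ = v/f = 0.74·c / 2.21 GHz = 0.1 m
βl = 2π·l/λ = 2π × 0.411 = 148°
tan(βl) = -0.625
Z_in = Z_0·(Z_L + jZ_0·tanβl)/(Z_0 + jZ_L·tanβl) = 320 + j240 Ω
Γ_s = (Z_in − Z_s)/(Z_in + Z_s) = (270 + j240)/(370 + j240), |Γ_s| = 0.819
VSWR = (1 + |Γ_s|)/(1 − |Γ_s|)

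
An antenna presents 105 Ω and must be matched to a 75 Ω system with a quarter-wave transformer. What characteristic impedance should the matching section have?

Z_qwt ≈ 88.7 Ω

Z_qwt = √(Z_0·R_L) = √(75 × 105) = √7875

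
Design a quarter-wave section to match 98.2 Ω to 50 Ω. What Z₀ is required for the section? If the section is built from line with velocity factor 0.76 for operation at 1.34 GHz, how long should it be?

Z_qwt ≈ 70.1 Ω; length ≈ 4.25 cm

Z_qwt = √(Z_0·R_L) = √(50 × 98.2) = √4910
λ = 0.76·c/f = 0.17 m, so l = λ/4 = 0.0425 m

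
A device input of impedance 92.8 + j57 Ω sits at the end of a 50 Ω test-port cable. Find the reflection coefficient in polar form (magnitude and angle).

Γ ≈ 0.464 ∠ 31.3°

Γ = (Z_L − Z_0)/(Z_L + Z_0) = (42.8 + j57)/(142.8 + j57)
|Γ| = 71.3/154 = 0.464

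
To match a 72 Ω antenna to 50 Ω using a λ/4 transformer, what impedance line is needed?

Z_qwt ≈ 60 Ω

Z_qwt = √(Z_0·R_L) = √(50 × 72) = √3600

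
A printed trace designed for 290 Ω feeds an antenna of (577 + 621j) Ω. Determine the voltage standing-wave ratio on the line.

VSWR ≈ 4.58

Γ = (Z_L − Z_0)/(Z_L + Z_0) = (287 + j621)/(867 + j621)
|Γ| = 684/1070 = 0.641
VSWR = (1 + |Γ|)/(1 − |Γ|) = 1.64/0.359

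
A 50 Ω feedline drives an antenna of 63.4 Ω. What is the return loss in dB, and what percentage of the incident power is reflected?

Γ = (63.4 − 50)/(63.4 + 50) = 0.118
RL = −20·log₁₀(0.118) = 18.6 dB
P_refl/P_inc = |Γ|² = 0.014

RL ≈ 18.6 dB; 1.4% of incident power reflected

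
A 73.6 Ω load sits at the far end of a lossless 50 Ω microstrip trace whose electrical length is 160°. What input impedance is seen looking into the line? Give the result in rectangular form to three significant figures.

Z_in ≈ 64.8 + j16.5 Ω

tan(βl) = tan(160°) = -0.364
Z_in = Z_0·(Z_L + jZ_0·tanβl)/(Z_0 + jZ_L·tanβl)
     = 50·(73.6 − j18.2)/(50 − j26.8)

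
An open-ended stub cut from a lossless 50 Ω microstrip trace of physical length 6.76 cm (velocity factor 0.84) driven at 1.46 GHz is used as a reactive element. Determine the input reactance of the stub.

X_in ≈ 61.7 Ω (inductive)

λ = v/f = 0.84·c / 1.46 GHz = 0.173 m
βl = 2π·l/λ = 2π × 0.392 = 141°
tan(βl) = -0.81
For an open-ended stub, Z_in = −jZ_0·cot(βl) = −jZ_0/tan(βl)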